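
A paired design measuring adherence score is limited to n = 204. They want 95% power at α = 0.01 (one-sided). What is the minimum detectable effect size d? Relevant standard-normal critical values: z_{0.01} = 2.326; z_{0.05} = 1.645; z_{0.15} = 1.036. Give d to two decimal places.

d_min ≈ 0.28

For a single sample (or paired design) of n = 204: d_min = (z_{α} + z_β)/√n.
z-sum = 2.326 + 1.645 = 3.971.
d_min = 3.971 / √204 = 3.971 / 14.283 = 0.278.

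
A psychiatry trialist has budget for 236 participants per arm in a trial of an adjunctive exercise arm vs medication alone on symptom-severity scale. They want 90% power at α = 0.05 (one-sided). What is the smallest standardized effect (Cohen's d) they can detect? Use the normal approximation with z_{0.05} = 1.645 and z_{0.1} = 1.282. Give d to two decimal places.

For two independent groups of n = 236 each: d_min = (z_{α} + z_β)·√(2/n).
z-sum = 1.645 + 1.282 = 2.927.
d_min = 2.927 × √(2/236) = 2.927 × 0.0921 = 0.269.

d_min ≈ 0.27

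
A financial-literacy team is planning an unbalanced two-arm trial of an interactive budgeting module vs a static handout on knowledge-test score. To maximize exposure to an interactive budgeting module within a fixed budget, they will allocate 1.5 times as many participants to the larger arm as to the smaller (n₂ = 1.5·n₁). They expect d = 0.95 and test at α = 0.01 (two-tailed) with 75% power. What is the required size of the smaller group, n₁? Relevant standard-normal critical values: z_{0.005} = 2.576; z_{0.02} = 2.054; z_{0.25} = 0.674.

With allocation ratio k = n₂/n₁ = 1.5, Var(x̄₁−x̄₂) = σ²(1/n₁ + 1/(k·n₁)) = σ²·(k+1)/(k·n₁).
So n₁ = (1 + 1/k)·((z_{α/2} + z_β)/d)² = 1.667 × (3.250/0.95)².
n₁ = 1.667 × 11.70 = 19.5.
Round up: n₁ = 20, giving n₂ = 1.5 × 20 = 30.

n₁ = 20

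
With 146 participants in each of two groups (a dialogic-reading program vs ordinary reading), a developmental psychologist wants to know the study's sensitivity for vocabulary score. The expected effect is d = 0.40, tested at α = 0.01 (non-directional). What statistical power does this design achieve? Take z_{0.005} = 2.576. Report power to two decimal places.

For two equal groups, power = Φ(d·√(n/2) − z_{α/2}).
d·√(n/2) = 0.40 × √(146/2) = 0.40 × 8.544 = 3.418.
z_β = 3.418 − 2.576 = 0.842.
Power = Φ(0.842) = 0.800.

power ≈ 0.80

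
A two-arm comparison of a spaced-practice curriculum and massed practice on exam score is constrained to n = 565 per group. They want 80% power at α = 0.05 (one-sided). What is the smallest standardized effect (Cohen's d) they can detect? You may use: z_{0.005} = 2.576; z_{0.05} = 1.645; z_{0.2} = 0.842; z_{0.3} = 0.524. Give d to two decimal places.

d_min ≈ 0.15

For two independent groups of n = 565 each: d_min = (z_{α} + z_β)·√(2/n).
z-sum = 1.645 + 0.842 = 2.487.
d_min = 2.487 × √(2/565) = 2.487 × 0.0595 = 0.148.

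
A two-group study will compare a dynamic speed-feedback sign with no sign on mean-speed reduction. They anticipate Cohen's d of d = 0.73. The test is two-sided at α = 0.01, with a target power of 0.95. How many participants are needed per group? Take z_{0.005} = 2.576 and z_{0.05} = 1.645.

For two independent groups with equal n: n = 2·((z_{α/2} + z_β) / d)².
z_{α/2} + z_β = 2.576 + 1.645 = 4.221.
n = 2 × (4.221 / 0.73)² = 2 × 5.782² = 2 × 33.43 = 66.9.
Round up to the next whole participant.

n = 67 per group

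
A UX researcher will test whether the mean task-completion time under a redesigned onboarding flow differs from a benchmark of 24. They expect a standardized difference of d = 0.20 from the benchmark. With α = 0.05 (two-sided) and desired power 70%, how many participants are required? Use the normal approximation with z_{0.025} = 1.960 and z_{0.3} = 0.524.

For a one-sample test: n = ((z_{α/2} + z_β) / d)².
z_{α/2} + z_β = 1.960 + 0.524 = 2.484.
n = (2.484 / 0.20)² = 12.420² = 154.26.
Round up.

n = 155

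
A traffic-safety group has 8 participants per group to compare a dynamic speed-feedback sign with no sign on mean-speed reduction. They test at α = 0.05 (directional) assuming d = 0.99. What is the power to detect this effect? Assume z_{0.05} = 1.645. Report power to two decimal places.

For two equal groups, power = Φ(d·√(n/2) − z_{α}).
d·√(n/2) = 0.99 × √(8/2) = 0.99 × 2.000 = 1.980.
z_β = 1.980 − 1.645 = 0.335.
Power = Φ(0.335) = 0.631.

power ≈ 0.63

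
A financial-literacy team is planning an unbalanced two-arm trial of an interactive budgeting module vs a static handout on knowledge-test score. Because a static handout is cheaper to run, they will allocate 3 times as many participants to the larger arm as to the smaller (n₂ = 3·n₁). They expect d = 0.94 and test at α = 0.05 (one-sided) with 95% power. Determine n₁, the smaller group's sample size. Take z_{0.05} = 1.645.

With allocation ratio k = n₂/n₁ = 3, Var(x̄₁−x̄₂) = σ²(1/n₁ + 1/(k·n₁)) = σ²·(k+1)/(k·n₁).
So n₁ = (1 + 1/k)·((z_{α} + z_β)/d)² = 1.333 × (3.290/0.94)².
n₁ = 1.333 × 12.25 = 16.3.
Round up: n₁ = 17, giving n₂ = 3 × 17 = 51.

n₁ = 17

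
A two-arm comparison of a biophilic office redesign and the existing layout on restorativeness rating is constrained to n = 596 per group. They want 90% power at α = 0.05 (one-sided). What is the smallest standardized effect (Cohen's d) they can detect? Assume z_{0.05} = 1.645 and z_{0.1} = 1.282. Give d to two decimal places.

For two independent groups of n = 596 each: d_min = (z_{α} + z_β)·√(2/n).
z-sum = 1.645 + 1.282 = 2.927.
d_min = 2.927 × √(2/596) = 2.927 × 0.0579 = 0.170.

d_min ≈ 0.17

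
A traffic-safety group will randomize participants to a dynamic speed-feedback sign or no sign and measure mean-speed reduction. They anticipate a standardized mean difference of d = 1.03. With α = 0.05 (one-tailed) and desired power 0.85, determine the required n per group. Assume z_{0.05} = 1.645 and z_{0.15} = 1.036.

For two independent groups with equal n: n = 2·((z_{α} + z_β) / d)².
z_{α} + z_β = 1.645 + 1.036 = 2.681.
n = 2 × (2.681 / 1.03)² = 2 × 2.603² = 2 × 6.78 = 13.6.
Round up to the next whole participant.

n = 14 per group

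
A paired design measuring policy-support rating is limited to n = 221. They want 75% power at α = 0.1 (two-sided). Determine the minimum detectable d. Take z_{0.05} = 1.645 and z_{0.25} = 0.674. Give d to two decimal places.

For a single sample (or paired design) of n = 221: d_min = (z_{α/2} + z_β)/√n.
z-sum = 1.645 + 0.674 = 2.319.
d_min = 2.319 / √221 = 2.319 / 14.866 = 0.156.

d_min ≈ 0.16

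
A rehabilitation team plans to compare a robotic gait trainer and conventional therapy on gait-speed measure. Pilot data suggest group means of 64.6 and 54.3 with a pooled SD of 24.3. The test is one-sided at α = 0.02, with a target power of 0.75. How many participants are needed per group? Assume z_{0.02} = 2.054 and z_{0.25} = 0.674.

n = 83 per group

Cohen's d = |M₁ − M₂| / SD_pooled = |64.6 − 54.3| / 24.3 = 10.3 / 24.3 = 0.424.
For two independent groups with equal n: n = 2·((z_{α} + z_β) / d)².
z_{α} + z_β = 2.054 + 0.674 = 2.728.
n = 2 × (2.728 / 0.424)² = 2 × 6.434² = 2 × 41.40 = 82.8.
Round up to the next whole participant.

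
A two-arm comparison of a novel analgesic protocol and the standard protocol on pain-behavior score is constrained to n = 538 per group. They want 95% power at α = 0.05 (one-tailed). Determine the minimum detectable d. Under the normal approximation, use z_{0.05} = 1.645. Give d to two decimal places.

d_min ≈ 0.20

For two independent groups of n = 538 each: d_min = (z_{α} + z_β)·√(2/n).
z-sum = 1.645 + 1.645 = 3.290.
d_min = 3.290 × √(2/538) = 3.290 × 0.0610 = 0.201.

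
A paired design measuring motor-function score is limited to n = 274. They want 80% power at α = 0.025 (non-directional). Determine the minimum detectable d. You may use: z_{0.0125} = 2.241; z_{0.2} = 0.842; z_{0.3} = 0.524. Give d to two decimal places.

d_min ≈ 0.19

For a single sample (or paired design) of n = 274: d_min = (z_{α/2} + z_β)/√n.
z-sum = 2.241 + 0.842 = 3.083.
d_min = 3.083 / √274 = 3.083 / 16.553 = 0.186.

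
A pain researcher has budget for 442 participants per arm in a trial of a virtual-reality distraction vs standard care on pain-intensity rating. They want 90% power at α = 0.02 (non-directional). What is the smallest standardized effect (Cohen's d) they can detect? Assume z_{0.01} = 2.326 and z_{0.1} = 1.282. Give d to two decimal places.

For two independent groups of n = 442 each: d_min = (z_{α/2} + z_β)·√(2/n).
z-sum = 2.326 + 1.282 = 3.608.
d_min = 3.608 × √(2/442) = 3.608 × 0.0673 = 0.243.

d_min ≈ 0.24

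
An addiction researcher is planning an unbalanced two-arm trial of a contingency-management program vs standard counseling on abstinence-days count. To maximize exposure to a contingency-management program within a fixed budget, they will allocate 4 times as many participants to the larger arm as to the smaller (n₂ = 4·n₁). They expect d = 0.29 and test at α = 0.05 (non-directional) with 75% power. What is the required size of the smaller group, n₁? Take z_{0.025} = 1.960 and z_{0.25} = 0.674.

With allocation ratio k = n₂/n₁ = 4, Var(x̄₁−x̄₂) = σ²(1/n₁ + 1/(k·n₁)) = σ²·(k+1)/(k·n₁).
So n₁ = (1 + 1/k)·((z_{α/2} + z_β)/d)² = 1.250 × (2.634/0.29)².
n₁ = 1.250 × 82.50 = 103.1.
Round up: n₁ = 104, giving n₂ = 4 × 104 = 416.

n₁ = 104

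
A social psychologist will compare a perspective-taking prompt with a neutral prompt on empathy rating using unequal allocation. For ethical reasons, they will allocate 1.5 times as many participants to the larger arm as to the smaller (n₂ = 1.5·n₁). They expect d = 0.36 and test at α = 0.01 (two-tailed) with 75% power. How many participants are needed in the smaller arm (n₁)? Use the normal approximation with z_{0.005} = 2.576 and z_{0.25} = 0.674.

n₁ = 136

With allocation ratio k = n₂/n₁ = 1.5, Var(x̄₁−x̄₂) = σ²(1/n₁ + 1/(k·n₁)) = σ²·(k+1)/(k·n₁).
So n₁ = (1 + 1/k)·((z_{α/2} + z_β)/d)² = 1.667 × (3.250/0.36)².
n₁ = 1.667 × 81.50 = 135.8.
Round up: n₁ = 136, giving n₂ = 1.5 × 136 = 204.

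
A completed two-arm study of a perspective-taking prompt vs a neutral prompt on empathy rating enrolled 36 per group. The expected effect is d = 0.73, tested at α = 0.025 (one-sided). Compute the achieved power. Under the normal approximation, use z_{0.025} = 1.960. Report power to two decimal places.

power ≈ 0.87

For two equal groups, power = Φ(d·√(n/2) − z_{α}).
d·√(n/2) = 0.73 × √(36/2) = 0.73 × 4.243 = 3.097.
z_β = 3.097 − 1.960 = 1.137.
Power = Φ(1.137) = 0.872.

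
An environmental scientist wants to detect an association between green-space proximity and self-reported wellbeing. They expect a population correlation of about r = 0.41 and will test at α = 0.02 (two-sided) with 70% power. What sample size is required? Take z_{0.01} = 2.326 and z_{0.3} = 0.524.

Fisher's z: C = ½·ln((1+r)/(1−r)) = ½·ln(2.3898) = 0.4356.
n = ((z_{α/2} + z_β)/C)² + 3.
(2.326 + 0.524) / 0.4356 = 2.850 / 0.4356 = 6.543.
n = 6.543² + 3 = 42.81 + 3 = 45.8.
Round up.

n = 46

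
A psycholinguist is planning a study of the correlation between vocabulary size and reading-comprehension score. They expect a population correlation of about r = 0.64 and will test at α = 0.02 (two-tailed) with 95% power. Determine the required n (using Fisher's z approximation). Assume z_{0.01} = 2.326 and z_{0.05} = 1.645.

Fisher's z: C = ½·ln((1+r)/(1−r)) = ½·ln(4.5556) = 0.7582.
n = ((z_{α/2} + z_β)/C)² + 3.
(2.326 + 1.645) / 0.7582 = 3.971 / 0.7582 = 5.237.
n = 5.237² + 3 = 27.43 + 3 = 30.4.
Round up.

n = 31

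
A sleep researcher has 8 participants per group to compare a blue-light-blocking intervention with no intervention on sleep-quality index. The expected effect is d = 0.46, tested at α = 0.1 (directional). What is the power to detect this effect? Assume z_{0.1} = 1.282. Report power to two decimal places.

power ≈ 0.36

For two equal groups, power = Φ(d·√(n/2) − z_{α}).
d·√(n/2) = 0.46 × √(8/2) = 0.46 × 2.000 = 0.920.
z_β = 0.920 − 1.282 = -0.362.
Power = Φ(-0.362) = 0.359.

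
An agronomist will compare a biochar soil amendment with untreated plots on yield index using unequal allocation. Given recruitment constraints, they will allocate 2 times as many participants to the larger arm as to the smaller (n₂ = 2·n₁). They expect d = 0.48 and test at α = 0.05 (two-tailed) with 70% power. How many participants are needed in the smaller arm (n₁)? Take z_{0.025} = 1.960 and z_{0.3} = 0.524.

With allocation ratio k = n₂/n₁ = 2, Var(x̄₁−x̄₂) = σ²(1/n₁ + 1/(k·n₁)) = σ²·(k+1)/(k·n₁).
So n₁ = (1 + 1/k)·((z_{α/2} + z_β)/d)² = 1.500 × (2.484/0.48)².
n₁ = 1.500 × 26.78 = 40.2.
Round up: n₁ = 41, giving n₂ = 2 × 41 = 82.

n₁ = 41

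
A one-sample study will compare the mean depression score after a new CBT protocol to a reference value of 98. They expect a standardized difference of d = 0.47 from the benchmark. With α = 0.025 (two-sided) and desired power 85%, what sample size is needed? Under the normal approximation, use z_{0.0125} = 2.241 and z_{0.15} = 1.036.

n = 49

For a one-sample test: n = ((z_{α/2} + z_β) / d)².
z_{α/2} + z_β = 2.241 + 1.036 = 3.277.
n = (3.277 / 0.47)² = 6.972² = 48.61.
Round up.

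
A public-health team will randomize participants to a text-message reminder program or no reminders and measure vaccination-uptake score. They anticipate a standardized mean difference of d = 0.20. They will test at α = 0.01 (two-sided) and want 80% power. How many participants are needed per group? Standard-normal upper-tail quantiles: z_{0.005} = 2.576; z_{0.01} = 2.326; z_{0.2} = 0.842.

For two independent groups with equal n: n = 2·((z_{α/2} + z_β) / d)².
z_{α/2} + z_β = 2.576 + 0.842 = 3.418.
n = 2 × (3.418 / 0.20)² = 2 × 17.090² = 2 × 292.07 = 584.1.
Round up to the next whole participant.

n = 585 per group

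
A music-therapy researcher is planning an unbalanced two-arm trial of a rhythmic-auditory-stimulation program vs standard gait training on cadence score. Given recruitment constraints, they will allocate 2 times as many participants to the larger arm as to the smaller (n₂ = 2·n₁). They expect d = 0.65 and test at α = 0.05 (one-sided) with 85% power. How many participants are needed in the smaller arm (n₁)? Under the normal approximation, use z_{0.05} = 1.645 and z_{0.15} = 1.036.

With allocation ratio k = n₂/n₁ = 2, Var(x̄₁−x̄₂) = σ²(1/n₁ + 1/(k·n₁)) = σ²·(k+1)/(k·n₁).
So n₁ = (1 + 1/k)·((z_{α} + z_β)/d)² = 1.500 × (2.681/0.65)².
n₁ = 1.500 × 17.01 = 25.5.
Round up: n₁ = 26, giving n₂ = 2 × 26 = 52.

n₁ = 26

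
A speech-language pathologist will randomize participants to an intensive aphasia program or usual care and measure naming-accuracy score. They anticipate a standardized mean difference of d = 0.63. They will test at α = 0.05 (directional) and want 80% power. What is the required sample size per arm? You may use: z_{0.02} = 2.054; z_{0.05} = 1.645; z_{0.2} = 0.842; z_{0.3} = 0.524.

For two independent groups with equal n: n = 2·((z_{α} + z_β) / d)².
z_{α} + z_β = 1.645 + 0.842 = 2.487.
n = 2 × (2.487 / 0.63)² = 2 × 3.948² = 2 × 15.58 = 31.2.
Round up to the next whole participant.

n = 32 per group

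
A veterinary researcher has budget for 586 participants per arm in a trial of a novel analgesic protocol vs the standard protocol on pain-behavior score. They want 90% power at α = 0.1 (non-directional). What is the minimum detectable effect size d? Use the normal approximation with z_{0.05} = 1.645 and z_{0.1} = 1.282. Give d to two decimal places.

d_min ≈ 0.17

For two independent groups of n = 586 each: d_min = (z_{α/2} + z_β)·√(2/n).
z-sum = 1.645 + 1.282 = 2.927.
d_min = 2.927 × √(2/586) = 2.927 × 0.0584 = 0.171.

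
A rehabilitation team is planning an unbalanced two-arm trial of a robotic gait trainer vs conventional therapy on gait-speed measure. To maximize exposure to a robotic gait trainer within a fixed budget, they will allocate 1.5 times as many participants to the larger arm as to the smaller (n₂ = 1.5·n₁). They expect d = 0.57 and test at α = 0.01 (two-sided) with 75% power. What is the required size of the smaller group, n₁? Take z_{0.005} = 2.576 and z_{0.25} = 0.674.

With allocation ratio k = n₂/n₁ = 1.5, Var(x̄₁−x̄₂) = σ²(1/n₁ + 1/(k·n₁)) = σ²·(k+1)/(k·n₁).
So n₁ = (1 + 1/k)·((z_{α/2} + z_β)/d)² = 1.667 × (3.250/0.57)².
n₁ = 1.667 × 32.51 = 54.2.
Round up: n₁ = 55, giving n₂ = ⌈1.5 × 55⌉ = ⌈82.5⌉ = 83.

n₁ = 55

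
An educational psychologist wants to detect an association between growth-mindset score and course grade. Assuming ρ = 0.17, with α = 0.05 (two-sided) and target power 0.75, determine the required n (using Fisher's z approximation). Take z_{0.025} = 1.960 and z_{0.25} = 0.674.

Fisher's z: C = ½·ln((1+r)/(1−r)) = ½·ln(1.4096) = 0.1717.
n = ((z_{α/2} + z_β)/C)² + 3.
(1.960 + 0.674) / 0.1717 = 2.634 / 0.1717 = 15.341.
n = 15.341² + 3 = 235.34 + 3 = 238.3.
Round up.

n = 239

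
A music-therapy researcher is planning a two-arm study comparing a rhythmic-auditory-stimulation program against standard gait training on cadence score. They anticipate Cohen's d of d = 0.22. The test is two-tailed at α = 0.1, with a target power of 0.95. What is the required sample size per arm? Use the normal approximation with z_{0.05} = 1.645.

For two independent groups with equal n: n = 2·((z_{α/2} + z_β) / d)².
z_{α/2} + z_β = 1.645 + 1.645 = 3.290.
n = 2 × (3.290 / 0.22)² = 2 × 14.955² = 2 × 223.64 = 447.3.
Round up to the next whole participant.

n = 448 per group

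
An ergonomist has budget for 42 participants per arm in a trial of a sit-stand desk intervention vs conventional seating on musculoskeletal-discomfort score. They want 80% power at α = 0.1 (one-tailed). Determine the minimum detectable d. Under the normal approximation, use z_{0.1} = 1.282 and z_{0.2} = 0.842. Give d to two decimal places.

For two independent groups of n = 42 each: d_min = (z_{α} + z_β)·√(2/n).
z-sum = 1.282 + 0.842 = 2.124.
d_min = 2.124 × √(2/42) = 2.124 × 0.2182 = 0.463.

d_min ≈ 0.46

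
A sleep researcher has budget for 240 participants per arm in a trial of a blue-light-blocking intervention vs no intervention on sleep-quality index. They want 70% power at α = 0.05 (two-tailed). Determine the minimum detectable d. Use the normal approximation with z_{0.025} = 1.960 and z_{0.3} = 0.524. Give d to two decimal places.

For two independent groups of n = 240 each: d_min = (z_{α/2} + z_β)·√(2/n).
z-sum = 1.960 + 0.524 = 2.484.
d_min = 2.484 × √(2/240) = 2.484 × 0.0913 = 0.227.

d_min ≈ 0.23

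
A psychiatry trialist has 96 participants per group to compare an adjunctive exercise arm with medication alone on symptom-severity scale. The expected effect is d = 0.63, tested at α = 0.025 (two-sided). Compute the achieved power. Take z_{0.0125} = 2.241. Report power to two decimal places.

For two equal groups, power = Φ(d·√(n/2) − z_{α/2}).
d·√(n/2) = 0.63 × √(96/2) = 0.63 × 6.928 = 4.365.
z_β = 4.365 − 2.241 = 2.124.
Power = Φ(2.124) = 0.983.

power ≈ 0.98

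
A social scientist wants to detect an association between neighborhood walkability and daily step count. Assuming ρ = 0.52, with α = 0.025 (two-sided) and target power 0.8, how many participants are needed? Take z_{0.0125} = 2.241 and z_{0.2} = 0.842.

Fisher's z: C = ½·ln((1+r)/(1−r)) = ½·ln(3.1667) = 0.5763.
n = ((z_{α/2} + z_β)/C)² + 3.
(2.241 + 0.842) / 0.5763 = 3.083 / 0.5763 = 5.350.
n = 5.350² + 3 = 28.62 + 3 = 31.6.
Round up.

n = 32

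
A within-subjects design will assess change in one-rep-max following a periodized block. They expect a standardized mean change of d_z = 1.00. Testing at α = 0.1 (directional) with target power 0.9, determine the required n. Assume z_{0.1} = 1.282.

n = 7 pairs

For a paired (one-sample on differences) test: n = ((z_{α} + z_β) / d)².
z_{α} + z_β = 1.282 + 1.282 = 2.564.
n = (2.564 / 1.00)² = 2.564² = 6.57.
Round up.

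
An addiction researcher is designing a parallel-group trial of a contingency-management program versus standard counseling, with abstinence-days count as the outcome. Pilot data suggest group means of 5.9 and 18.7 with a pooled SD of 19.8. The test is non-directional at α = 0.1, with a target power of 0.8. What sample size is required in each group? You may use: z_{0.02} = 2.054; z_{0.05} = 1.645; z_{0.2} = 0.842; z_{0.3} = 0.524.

n = 30 per group

Cohen's d = |M₁ − M₂| / SD_pooled = |5.9 − 18.7| / 19.8 = 12.8 / 19.8 = 0.646.
For two independent groups with equal n: n = 2·((z_{α/2} + z_β) / d)².
z_{α/2} + z_β = 1.645 + 0.842 = 2.487.
n = 2 × (2.487 / 0.646)² = 2 × 3.850² = 2 × 14.82 = 29.6.
Round up to the next whole participant.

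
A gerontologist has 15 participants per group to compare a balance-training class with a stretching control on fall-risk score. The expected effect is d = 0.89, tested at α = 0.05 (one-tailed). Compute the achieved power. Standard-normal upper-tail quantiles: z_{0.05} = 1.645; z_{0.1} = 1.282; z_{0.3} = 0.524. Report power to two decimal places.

power ≈ 0.79

For two equal groups, power = Φ(d·√(n/2) − z_{α}).
d·√(n/2) = 0.89 × √(15/2) = 0.89 × 2.739 = 2.437.
z_β = 2.437 − 1.645 = 0.792.
Power = Φ(0.792) = 0.786.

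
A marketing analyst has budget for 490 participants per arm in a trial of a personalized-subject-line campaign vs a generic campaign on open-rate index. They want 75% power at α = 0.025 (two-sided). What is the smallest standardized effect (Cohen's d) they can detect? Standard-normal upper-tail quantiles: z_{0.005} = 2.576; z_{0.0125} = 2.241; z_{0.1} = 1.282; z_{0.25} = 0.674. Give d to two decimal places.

For two independent groups of n = 490 each: d_min = (z_{α/2} + z_β)·√(2/n).
z-sum = 2.241 + 0.674 = 2.915.
d_min = 2.915 × √(2/490) = 2.915 × 0.0639 = 0.186.

d_min ≈ 0.19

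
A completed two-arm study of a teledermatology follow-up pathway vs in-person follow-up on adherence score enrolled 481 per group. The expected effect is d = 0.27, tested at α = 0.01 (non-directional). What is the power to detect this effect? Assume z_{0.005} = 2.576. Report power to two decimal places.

power ≈ 0.95

For two equal groups, power = Φ(d·√(n/2) − z_{α/2}).
d·√(n/2) = 0.27 × √(481/2) = 0.27 × 15.508 = 4.187.
z_β = 4.187 − 2.576 = 1.611.
Power = Φ(1.611) = 0.946.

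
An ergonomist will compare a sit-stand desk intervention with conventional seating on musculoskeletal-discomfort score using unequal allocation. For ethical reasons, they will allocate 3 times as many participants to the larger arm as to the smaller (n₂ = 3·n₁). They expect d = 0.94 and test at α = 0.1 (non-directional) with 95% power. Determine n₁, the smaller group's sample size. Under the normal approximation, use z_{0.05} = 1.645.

n₁ = 17

With allocation ratio k = n₂/n₁ = 3, Var(x̄₁−x̄₂) = σ²(1/n₁ + 1/(k·n₁)) = σ²·(k+1)/(k·n₁).
So n₁ = (1 + 1/k)·((z_{α/2} + z_β)/d)² = 1.333 × (3.290/0.94)².
n₁ = 1.333 × 12.25 = 16.3.
Round up: n₁ = 17, giving n₂ = 3 × 17 = 51.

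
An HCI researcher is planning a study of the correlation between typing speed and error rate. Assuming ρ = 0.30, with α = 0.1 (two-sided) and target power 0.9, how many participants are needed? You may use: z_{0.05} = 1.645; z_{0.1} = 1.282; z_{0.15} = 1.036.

n = 93

Fisher's z: C = ½·ln((1+r)/(1−r)) = ½·ln(1.8571) = 0.3095.
n = ((z_{α/2} + z_β)/C)² + 3.
(1.645 + 1.282) / 0.3095 = 2.927 / 0.3095 = 9.457.
n = 9.457² + 3 = 89.44 + 3 = 92.4.
Round up.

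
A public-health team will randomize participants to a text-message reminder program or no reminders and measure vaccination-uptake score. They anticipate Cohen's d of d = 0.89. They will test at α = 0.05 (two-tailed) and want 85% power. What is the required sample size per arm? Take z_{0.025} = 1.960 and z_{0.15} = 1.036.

n = 23 per group

For two independent groups with equal n: n = 2·((z_{α/2} + z_β) / d)².
z_{α/2} + z_β = 1.960 + 1.036 = 2.996.
n = 2 × (2.996 / 0.89)² = 2 × 3.366² = 2 × 11.33 = 22.7.
Round up to the next whole participant.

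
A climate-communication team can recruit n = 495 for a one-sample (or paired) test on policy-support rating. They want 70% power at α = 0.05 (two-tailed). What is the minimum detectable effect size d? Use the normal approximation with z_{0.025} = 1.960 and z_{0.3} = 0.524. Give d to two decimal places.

For a single sample (or paired design) of n = 495: d_min = (z_{α/2} + z_β)/√n.
z-sum = 1.960 + 0.524 = 2.484.
d_min = 2.484 / √495 = 2.484 / 22.249 = 0.112.

d_min ≈ 0.11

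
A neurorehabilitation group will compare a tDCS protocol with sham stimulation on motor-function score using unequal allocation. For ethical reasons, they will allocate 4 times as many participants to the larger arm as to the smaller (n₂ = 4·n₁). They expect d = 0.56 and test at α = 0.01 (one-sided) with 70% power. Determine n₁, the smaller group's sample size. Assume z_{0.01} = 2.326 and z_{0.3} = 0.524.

With allocation ratio k = n₂/n₁ = 4, Var(x̄₁−x̄₂) = σ²(1/n₁ + 1/(k·n₁)) = σ²·(k+1)/(k·n₁).
So n₁ = (1 + 1/k)·((z_{α} + z_β)/d)² = 1.250 × (2.850/0.56)².
n₁ = 1.250 × 25.90 = 32.4.
Round up: n₁ = 33, giving n₂ = 4 × 33 = 132.

n₁ = 33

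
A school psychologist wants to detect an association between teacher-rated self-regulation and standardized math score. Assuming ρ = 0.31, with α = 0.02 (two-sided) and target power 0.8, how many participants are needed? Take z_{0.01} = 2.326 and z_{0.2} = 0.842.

Fisher's z: C = ½·ln((1+r)/(1−r)) = ½·ln(1.8986) = 0.3205.
n = ((z_{α/2} + z_β)/C)² + 3.
(2.326 + 0.842) / 0.3205 = 3.168 / 0.3205 = 9.885.
n = 9.885² + 3 = 97.70 + 3 = 100.7.
Round up.

n = 101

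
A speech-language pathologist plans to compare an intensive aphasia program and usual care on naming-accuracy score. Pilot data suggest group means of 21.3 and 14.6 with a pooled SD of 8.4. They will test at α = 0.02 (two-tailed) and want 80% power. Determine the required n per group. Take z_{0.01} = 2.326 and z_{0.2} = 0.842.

n = 32 per group

Cohen's d = |M₁ − M₂| / SD_pooled = |21.3 − 14.6| / 8.4 = 6.7 / 8.4 = 0.798.
For two independent groups with equal n: n = 2·((z_{α/2} + z_β) / d)².
z_{α/2} + z_β = 2.326 + 0.842 = 3.168.
n = 2 × (3.168 / 0.798)² = 2 × 3.970² = 2 × 15.76 = 31.5.
Round up to the next whole participant.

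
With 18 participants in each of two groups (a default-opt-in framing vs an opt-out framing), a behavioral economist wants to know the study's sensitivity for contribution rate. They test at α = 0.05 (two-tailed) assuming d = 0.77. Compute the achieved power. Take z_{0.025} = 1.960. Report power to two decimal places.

For two equal groups, power = Φ(d·√(n/2) − z_{α/2}).
d·√(n/2) = 0.77 × √(18/2) = 0.77 × 3.000 = 2.310.
z_β = 2.310 − 1.960 = 0.350.
Power = Φ(0.350) = 0.637.

power ≈ 0.64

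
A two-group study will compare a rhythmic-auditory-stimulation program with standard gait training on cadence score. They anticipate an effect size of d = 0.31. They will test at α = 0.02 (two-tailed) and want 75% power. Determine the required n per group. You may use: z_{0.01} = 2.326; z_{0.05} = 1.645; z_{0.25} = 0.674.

n = 188 per group

For two independent groups with equal n: n = 2·((z_{α/2} + z_β) / d)².
z_{α/2} + z_β = 2.326 + 0.674 = 3.000.
n = 2 × (3.000 / 0.31)² = 2 × 9.677² = 2 × 93.65 = 187.3.
Round up to the next whole participant.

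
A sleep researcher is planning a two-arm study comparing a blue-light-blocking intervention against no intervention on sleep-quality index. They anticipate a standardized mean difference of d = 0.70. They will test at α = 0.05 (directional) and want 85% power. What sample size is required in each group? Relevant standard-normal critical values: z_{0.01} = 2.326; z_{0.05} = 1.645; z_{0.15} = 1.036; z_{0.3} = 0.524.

n = 30 per group

For two independent groups with equal n: n = 2·((z_{α} + z_β) / d)².
z_{α} + z_β = 1.645 + 1.036 = 2.681.
n = 2 × (2.681 / 0.70)² = 2 × 3.830² = 2 × 14.67 = 29.3.
Round up to the next whole participant.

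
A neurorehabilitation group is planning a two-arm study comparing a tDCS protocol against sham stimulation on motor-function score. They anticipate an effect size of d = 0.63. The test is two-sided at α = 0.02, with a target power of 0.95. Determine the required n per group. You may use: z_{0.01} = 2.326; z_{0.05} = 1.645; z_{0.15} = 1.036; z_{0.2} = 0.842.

For two independent groups with equal n: n = 2·((z_{α/2} + z_β) / d)².
z_{α/2} + z_β = 2.326 + 1.645 = 3.971.
n = 2 × (3.971 / 0.63)² = 2 × 6.303² = 2 × 39.73 = 79.5.
Round up to the next whole participant.

n = 80 per group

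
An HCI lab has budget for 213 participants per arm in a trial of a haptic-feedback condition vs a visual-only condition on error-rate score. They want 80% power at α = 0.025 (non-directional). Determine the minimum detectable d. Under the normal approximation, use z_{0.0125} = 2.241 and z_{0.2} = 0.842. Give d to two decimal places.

d_min ≈ 0.30

For two independent groups of n = 213 each: d_min = (z_{α/2} + z_β)·√(2/n).
z-sum = 2.241 + 0.842 = 3.083.
d_min = 3.083 × √(2/213) = 3.083 × 0.0969 = 0.299.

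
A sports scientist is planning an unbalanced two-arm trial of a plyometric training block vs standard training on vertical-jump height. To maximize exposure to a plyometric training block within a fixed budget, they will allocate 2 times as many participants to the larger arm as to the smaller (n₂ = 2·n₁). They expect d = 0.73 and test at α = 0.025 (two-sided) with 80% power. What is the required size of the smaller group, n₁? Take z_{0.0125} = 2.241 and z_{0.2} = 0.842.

n₁ = 27

With allocation ratio k = n₂/n₁ = 2, Var(x̄₁−x̄₂) = σ²(1/n₁ + 1/(k·n₁)) = σ²·(k+1)/(k·n₁).
So n₁ = (1 + 1/k)·((z_{α/2} + z_β)/d)² = 1.500 × (3.083/0.73)².
n₁ = 1.500 × 17.84 = 26.8.
Round up: n₁ = 27, giving n₂ = 2 × 27 = 54.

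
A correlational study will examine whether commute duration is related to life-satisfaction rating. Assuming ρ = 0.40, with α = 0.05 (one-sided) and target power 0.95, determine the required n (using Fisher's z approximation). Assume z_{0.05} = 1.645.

n = 64

Fisher's z: C = ½·ln((1+r)/(1−r)) = ½·ln(2.3333) = 0.4236.
n = ((z_{α} + z_β)/C)² + 3.
(1.645 + 1.645) / 0.4236 = 3.290 / 0.4236 = 7.767.
n = 7.767² + 3 = 60.32 + 3 = 63.3.
Round up.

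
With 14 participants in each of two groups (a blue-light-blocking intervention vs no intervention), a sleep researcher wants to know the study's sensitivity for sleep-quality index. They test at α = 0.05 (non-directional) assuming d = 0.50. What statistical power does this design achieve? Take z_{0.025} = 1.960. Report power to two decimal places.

power ≈ 0.26

For two equal groups, power = Φ(d·√(n/2) − z_{α/2}).
d·√(n/2) = 0.50 × √(14/2) = 0.50 × 2.646 = 1.323.
z_β = 1.323 − 1.960 = -0.637.
Power = Φ(-0.637) = 0.262.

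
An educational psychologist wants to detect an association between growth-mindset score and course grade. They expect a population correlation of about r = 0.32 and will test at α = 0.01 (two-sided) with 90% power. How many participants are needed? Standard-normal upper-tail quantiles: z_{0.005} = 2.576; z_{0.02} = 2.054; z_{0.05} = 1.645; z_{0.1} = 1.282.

n = 139

Fisher's z: C = ½·ln((1+r)/(1−r)) = ½·ln(1.9412) = 0.3316.
n = ((z_{α/2} + z_β)/C)² + 3.
(2.576 + 1.282) / 0.3316 = 3.858 / 0.3316 = 11.634.
n = 11.634² + 3 = 135.36 + 3 = 138.4.
Round up.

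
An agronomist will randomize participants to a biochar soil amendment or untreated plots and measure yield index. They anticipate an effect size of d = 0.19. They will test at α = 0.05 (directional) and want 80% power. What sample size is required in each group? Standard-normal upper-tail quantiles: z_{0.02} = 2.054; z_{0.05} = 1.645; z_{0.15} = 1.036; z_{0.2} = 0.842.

For two independent groups with equal n: n = 2·((z_{α} + z_β) / d)².
z_{α} + z_β = 1.645 + 0.842 = 2.487.
n = 2 × (2.487 / 0.19)² = 2 × 13.089² = 2 × 171.33 = 342.7.
Round up to the next whole participant.

n = 343 per group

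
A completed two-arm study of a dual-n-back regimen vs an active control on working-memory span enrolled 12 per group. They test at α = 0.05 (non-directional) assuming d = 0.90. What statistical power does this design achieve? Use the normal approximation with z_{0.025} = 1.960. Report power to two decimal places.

power ≈ 0.60

For two equal groups, power = Φ(d·√(n/2) − z_{α/2}).
d·√(n/2) = 0.90 × √(12/2) = 0.90 × 2.449 = 2.205.
z_β = 2.205 − 1.960 = 0.245.
Power = Φ(0.245) = 0.597.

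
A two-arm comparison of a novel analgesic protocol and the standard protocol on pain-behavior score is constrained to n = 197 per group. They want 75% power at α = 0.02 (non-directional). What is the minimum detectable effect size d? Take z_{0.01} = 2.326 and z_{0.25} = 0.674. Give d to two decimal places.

d_min ≈ 0.30

For two independent groups of n = 197 each: d_min = (z_{α/2} + z_β)·√(2/n).
z-sum = 2.326 + 0.674 = 3.000.
d_min = 3.000 × √(2/197) = 3.000 × 0.1008 = 0.302.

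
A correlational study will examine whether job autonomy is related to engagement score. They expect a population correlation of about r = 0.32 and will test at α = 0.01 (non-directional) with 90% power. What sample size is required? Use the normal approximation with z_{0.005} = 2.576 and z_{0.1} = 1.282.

Fisher's z: C = ½·ln((1+r)/(1−r)) = ½·ln(1.9412) = 0.3316.
n = ((z_{α/2} + z_β)/C)² + 3.
(2.576 + 1.282) / 0.3316 = 3.858 / 0.3316 = 11.634.
n = 11.634² + 3 = 135.36 + 3 = 138.4.
Round up.

n = 139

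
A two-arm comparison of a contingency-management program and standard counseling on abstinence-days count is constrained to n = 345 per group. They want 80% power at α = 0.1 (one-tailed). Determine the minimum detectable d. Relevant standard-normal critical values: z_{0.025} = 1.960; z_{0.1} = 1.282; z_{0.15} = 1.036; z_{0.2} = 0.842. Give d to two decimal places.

For two independent groups of n = 345 each: d_min = (z_{α} + z_β)·√(2/n).
z-sum = 1.282 + 0.842 = 2.124.
d_min = 2.124 × √(2/345) = 2.124 × 0.0761 = 0.162.

d_min ≈ 0.16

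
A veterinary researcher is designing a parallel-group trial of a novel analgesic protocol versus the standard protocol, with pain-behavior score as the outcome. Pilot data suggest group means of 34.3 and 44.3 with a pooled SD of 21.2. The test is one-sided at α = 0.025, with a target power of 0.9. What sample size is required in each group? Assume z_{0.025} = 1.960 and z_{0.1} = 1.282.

n = 95 per group

Cohen's d = |M₁ − M₂| / SD_pooled = |34.3 − 44.3| / 21.2 = 10.0 / 21.2 = 0.472.
For two independent groups with equal n: n = 2·((z_{α} + z_β) / d)².
z_{α} + z_β = 1.960 + 1.282 = 3.242.
n = 2 × (3.242 / 0.472)² = 2 × 6.869² = 2 × 47.18 = 94.4.
Round up to the next whole participant.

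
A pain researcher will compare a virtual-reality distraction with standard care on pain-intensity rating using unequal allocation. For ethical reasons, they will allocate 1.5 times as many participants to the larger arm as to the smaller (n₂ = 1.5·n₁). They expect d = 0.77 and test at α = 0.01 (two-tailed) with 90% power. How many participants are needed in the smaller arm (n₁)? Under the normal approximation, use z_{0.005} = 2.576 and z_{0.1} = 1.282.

n₁ = 42

With allocation ratio k = n₂/n₁ = 1.5, Var(x̄₁−x̄₂) = σ²(1/n₁ + 1/(k·n₁)) = σ²·(k+1)/(k·n₁).
So n₁ = (1 + 1/k)·((z_{α/2} + z_β)/d)² = 1.667 × (3.858/0.77)².
n₁ = 1.667 × 25.10 = 41.8.
Round up: n₁ = 42, giving n₂ = 1.5 × 42 = 63.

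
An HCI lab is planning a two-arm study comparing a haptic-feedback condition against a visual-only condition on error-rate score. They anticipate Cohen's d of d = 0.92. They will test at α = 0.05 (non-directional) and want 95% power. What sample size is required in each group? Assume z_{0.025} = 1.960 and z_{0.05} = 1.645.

For two independent groups with equal n: n = 2·((z_{α/2} + z_β) / d)².
z_{α/2} + z_β = 1.960 + 1.645 = 3.605.
n = 2 × (3.605 / 0.92)² = 2 × 3.918² = 2 × 15.35 = 30.7.
Round up to the next whole participant.

n = 31 per group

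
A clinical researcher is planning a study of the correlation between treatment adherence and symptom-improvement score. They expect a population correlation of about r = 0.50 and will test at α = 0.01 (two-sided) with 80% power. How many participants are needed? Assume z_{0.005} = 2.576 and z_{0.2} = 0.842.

Fisher's z: C = ½·ln((1+r)/(1−r)) = ½·ln(3.0000) = 0.5493.
n = ((z_{α/2} + z_β)/C)² + 3.
(2.576 + 0.842) / 0.5493 = 3.418 / 0.5493 = 6.222.
n = 6.222² + 3 = 38.72 + 3 = 41.7.
Round up.

n = 42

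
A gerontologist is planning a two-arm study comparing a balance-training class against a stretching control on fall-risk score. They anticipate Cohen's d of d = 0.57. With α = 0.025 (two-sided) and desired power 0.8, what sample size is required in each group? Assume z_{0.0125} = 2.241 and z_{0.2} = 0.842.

For two independent groups with equal n: n = 2·((z_{α/2} + z_β) / d)².
z_{α/2} + z_β = 2.241 + 0.842 = 3.083.
n = 2 × (3.083 / 0.57)² = 2 × 5.409² = 2 × 29.25 = 58.5.
Round up to the next whole participant.

n = 59 per group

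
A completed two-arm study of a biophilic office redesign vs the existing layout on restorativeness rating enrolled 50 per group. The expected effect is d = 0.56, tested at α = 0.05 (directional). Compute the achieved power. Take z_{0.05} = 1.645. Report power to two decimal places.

power ≈ 0.88

For two equal groups, power = Φ(d·√(n/2) − z_{α}).
d·√(n/2) = 0.56 × √(50/2) = 0.56 × 5.000 = 2.800.
z_β = 2.800 − 1.645 = 1.155.
Power = Φ(1.155) = 0.876.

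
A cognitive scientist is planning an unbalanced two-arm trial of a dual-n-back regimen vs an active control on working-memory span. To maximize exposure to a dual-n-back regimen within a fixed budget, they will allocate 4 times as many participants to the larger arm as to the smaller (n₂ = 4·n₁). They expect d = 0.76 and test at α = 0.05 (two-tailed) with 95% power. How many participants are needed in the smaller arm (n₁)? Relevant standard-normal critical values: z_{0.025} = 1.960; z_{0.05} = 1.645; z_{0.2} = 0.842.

With allocation ratio k = n₂/n₁ = 4, Var(x̄₁−x̄₂) = σ²(1/n₁ + 1/(k·n₁)) = σ²·(k+1)/(k·n₁).
So n₁ = (1 + 1/k)·((z_{α/2} + z_β)/d)² = 1.250 × (3.605/0.76)².
n₁ = 1.250 × 22.50 = 28.1.
Round up: n₁ = 29, giving n₂ = 4 × 29 = 116.

n₁ = 29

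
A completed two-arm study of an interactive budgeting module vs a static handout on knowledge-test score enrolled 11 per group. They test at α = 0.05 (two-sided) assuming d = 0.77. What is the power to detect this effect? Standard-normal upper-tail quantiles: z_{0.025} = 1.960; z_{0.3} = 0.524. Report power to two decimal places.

power ≈ 0.44

For two equal groups, power = Φ(d·√(n/2) − z_{α/2}).
d·√(n/2) = 0.77 × √(11/2) = 0.77 × 2.345 = 1.806.
z_β = 1.806 − 1.960 = -0.154.
Power = Φ(-0.154) = 0.439.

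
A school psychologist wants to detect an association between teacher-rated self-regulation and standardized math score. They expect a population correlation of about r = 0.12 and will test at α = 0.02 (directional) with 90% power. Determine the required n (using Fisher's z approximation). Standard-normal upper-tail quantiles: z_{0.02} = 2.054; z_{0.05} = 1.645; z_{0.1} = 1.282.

Fisher's z: C = ½·ln((1+r)/(1−r)) = ½·ln(1.2727) = 0.1206.
n = ((z_{α} + z_β)/C)² + 3.
(2.054 + 1.282) / 0.1206 = 3.336 / 0.1206 = 27.662.
n = 27.662² + 3 = 765.17 + 3 = 768.2.
Round up.

n = 769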